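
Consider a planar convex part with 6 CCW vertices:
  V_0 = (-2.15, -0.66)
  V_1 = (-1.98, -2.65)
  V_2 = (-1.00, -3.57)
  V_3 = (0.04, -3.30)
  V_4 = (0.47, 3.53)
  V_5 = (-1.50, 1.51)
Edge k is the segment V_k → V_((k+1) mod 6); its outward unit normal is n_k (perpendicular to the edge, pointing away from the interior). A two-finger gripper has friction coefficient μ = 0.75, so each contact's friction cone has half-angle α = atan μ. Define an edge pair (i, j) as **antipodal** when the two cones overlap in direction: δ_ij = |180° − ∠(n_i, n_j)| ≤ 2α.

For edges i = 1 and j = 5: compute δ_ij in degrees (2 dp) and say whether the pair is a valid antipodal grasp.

α = atan 0.75 = 36.87°;  2α = 73.74°
edge 1: e_1 = (+0.98, -0.92);  n_1 = (-0.6844, -0.7291)
edge 5: e_5 = (-0.65, -2.17);  n_5 = (-0.9579, +0.2869)
∠(n_1, n_5) = 63.48°
δ = |180° − 63.48°| = 116.52°
116.52° > 2α = 73.74°  →  invalid

δ = 116.52°, invalid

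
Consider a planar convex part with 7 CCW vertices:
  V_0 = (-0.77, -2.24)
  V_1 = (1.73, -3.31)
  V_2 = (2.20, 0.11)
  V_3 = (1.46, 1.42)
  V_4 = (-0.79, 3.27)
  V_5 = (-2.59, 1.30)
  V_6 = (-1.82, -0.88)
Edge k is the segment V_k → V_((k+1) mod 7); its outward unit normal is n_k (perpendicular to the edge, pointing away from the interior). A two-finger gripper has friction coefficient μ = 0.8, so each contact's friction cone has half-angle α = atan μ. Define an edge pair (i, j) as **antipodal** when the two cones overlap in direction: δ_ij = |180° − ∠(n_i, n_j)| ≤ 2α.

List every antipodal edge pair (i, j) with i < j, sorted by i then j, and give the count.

count = 12; pairs: (0,1), (0,2), (0,3), (0,4), (1,4), (1,5), (1,6), (2,4), (2,5), (2,6), (3,5), (3,6)

α = atan 0.8 = 38.66°;  2α = 77.32°
n_0 = (-0.3935, -0.9193)
n_1 = (+0.9907, -0.1361)
n_2 = (+0.8707, +0.4918)
n_3 = (+0.6351, +0.7724)
n_4 = (-0.7382, +0.6745)
n_5 = (-0.9429, -0.3330)
n_6 = (-0.7915, -0.6111)
  (0,1): δ = 74.65°  ✓
  (0,2): δ = 37.37°  ✓
  (0,3): δ = 16.26°  ✓
  (0,4): δ = 70.75°  ✓
  (0,5): δ = 132.62°  ·
  (0,6): δ = 150.84°  ·
  (1,2): δ = 142.71°  ·
  (1,3): δ = 121.60°  ·
  (1,4): δ = 34.59°  ✓
  (1,5): δ = 27.28°  ✓
  (1,6): δ = 45.50°  ✓
  (2,3): δ = 158.89°  ·
  (2,4): δ = 71.88°  ✓
  (2,5): δ = 10.01°  ✓
  (2,6): δ = 8.21°  ✓
  (3,4): δ = 92.99°  ·
  (3,5): δ = 31.12°  ✓
  (3,6): δ = 12.90°  ✓
  (4,5): δ = 118.13°  ·
  (4,6): δ = 99.91°  ·
  (5,6): δ = 161.78°  ·
antipodal pairs: 12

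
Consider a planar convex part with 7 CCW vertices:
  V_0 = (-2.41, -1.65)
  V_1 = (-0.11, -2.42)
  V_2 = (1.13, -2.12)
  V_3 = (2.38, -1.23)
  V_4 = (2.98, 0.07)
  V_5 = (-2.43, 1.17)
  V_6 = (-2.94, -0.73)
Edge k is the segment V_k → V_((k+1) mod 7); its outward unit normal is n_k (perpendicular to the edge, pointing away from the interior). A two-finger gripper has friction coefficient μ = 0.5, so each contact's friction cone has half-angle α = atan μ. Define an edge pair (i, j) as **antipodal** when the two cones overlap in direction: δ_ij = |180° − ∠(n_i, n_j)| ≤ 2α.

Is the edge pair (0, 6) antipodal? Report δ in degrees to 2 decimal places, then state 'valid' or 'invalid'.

δ = 138.46°, invalid

α = atan 0.5 = 26.57°;  2α = 53.13°
edge 0: e_0 = (+2.30, -0.77);  n_0 = (-0.3175, -0.9483)
edge 6: e_6 = (+0.53, -0.92);  n_6 = (-0.8665, -0.4992)
∠(n_0, n_6) = 41.54°
δ = |180° − 41.54°| = 138.46°
138.46° > 2α = 53.13°  →  invalid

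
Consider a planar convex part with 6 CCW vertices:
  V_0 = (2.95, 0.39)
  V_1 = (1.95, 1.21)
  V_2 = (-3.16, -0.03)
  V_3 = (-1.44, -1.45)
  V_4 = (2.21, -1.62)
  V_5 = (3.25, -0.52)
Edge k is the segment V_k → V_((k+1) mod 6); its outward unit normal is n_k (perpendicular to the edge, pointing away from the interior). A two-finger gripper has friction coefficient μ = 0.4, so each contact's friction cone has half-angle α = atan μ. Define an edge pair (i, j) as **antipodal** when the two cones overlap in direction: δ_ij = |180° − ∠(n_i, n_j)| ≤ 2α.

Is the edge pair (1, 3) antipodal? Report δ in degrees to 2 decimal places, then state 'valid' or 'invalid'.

δ = 16.31°, valid

α = atan 0.4 = 21.80°;  2α = 43.60°
edge 1: e_1 = (-5.11, -1.24);  n_1 = (-0.2358, +0.9718)
edge 3: e_3 = (+3.65, -0.17);  n_3 = (-0.0465, -0.9989)
∠(n_1, n_3) = 163.69°
δ = |180° − 163.69°| = 16.31°
16.31° ≤ 2α = 43.60°  →  valid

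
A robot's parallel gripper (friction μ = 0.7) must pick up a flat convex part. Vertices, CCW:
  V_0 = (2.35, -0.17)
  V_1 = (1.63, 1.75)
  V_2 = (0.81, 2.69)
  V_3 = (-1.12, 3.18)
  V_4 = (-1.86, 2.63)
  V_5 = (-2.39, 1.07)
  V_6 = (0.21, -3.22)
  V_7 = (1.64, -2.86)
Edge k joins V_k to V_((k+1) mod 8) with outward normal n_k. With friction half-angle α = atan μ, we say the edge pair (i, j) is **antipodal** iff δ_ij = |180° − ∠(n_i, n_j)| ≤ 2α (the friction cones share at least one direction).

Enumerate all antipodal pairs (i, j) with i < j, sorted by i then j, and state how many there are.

count = 12; pairs: (0,4), (0,5), (1,4), (1,5), (1,6), (2,5), (2,6), (3,6), (3,7), (4,6), (4,7), (5,7)

α = atan 0.7 = 34.99°;  2α = 69.98°
n_0 = (+0.9363, +0.3511)
n_1 = (+0.7536, +0.6574)
n_2 = (+0.2461, +0.9692)
n_3 = (-0.5965, +0.8026)
n_4 = (-0.9468, +0.3217)
n_5 = (-0.8552, -0.5183)
n_6 = (+0.2441, -0.9697)
n_7 = (+0.9669, -0.2552)
  (0,1): δ = 159.46°  ·
  (0,2): δ = 124.80°  ·
  (0,3): δ = 73.93°  ·
  (0,4): δ = 39.32°  ✓
  (0,5): δ = 10.66°  ✓
  (0,6): δ = 83.57°  ·
  (0,7): δ = 144.66°  ·
  (1,2): δ = 145.35°  ·
  (1,3): δ = 94.48°  ·
  (1,4): δ = 59.86°  ✓
  (1,5): δ = 9.88°  ✓
  (1,6): δ = 63.03°  ✓
  (1,7): δ = 124.12°  ·
  (2,3): δ = 129.13°  ·
  (2,4): δ = 94.52°  ·
  (2,5): δ = 44.54°  ✓
  (2,6): δ = 28.38°  ✓
  (2,7): δ = 89.46°  ·
  (3,4): δ = 145.39°  ·
  (3,5): δ = 95.40°  ·
  (3,6): δ = 22.49°  ✓
  (3,7): δ = 38.59°  ✓
  (4,5): δ = 130.02°  ·
  (4,6): δ = 57.10°  ✓
  (4,7): δ = 3.98°  ✓
  (5,6): δ = 107.09°  ·
  (5,7): δ = 46.00°  ✓
  (6,7): δ = 118.92°  ·
antipodal pairs: 12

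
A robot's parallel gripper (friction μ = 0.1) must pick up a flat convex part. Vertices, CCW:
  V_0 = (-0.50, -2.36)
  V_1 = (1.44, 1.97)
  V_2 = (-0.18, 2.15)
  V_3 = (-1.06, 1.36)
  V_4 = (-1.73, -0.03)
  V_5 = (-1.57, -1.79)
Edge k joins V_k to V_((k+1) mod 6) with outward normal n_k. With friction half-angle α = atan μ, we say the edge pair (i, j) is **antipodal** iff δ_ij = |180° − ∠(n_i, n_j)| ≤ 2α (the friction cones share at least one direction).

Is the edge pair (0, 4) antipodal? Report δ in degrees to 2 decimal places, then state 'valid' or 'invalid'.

α = atan 0.1 = 5.71°;  2α = 11.42°
edge 0: e_0 = (+1.94, +4.33);  n_0 = (+0.9126, -0.4089)
edge 4: e_4 = (+0.16, -1.76);  n_4 = (-0.9959, -0.0905)
∠(n_0, n_4) = 150.67°
δ = |180° − 150.67°| = 29.33°
29.33° > 2α = 11.42°  →  invalid

δ = 29.33°, invalid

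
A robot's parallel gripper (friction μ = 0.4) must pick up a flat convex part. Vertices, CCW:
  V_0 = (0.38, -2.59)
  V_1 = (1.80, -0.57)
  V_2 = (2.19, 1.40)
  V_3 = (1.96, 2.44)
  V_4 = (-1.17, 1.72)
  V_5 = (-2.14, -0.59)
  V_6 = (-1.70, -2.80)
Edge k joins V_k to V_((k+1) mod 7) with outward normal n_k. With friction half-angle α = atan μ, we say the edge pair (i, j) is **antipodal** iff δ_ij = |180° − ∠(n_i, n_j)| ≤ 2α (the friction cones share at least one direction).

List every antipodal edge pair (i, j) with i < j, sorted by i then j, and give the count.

α = atan 0.4 = 21.80°;  2α = 43.60°
n_0 = (+0.8181, -0.5751)
n_1 = (+0.9810, -0.1942)
n_2 = (+0.9764, +0.2159)
n_3 = (-0.2242, +0.9745)
n_4 = (-0.9220, +0.3872)
n_5 = (-0.9808, -0.1953)
n_6 = (+0.1005, -0.9949)
  (0,1): δ = 156.09°  ·
  (0,2): δ = 132.42°  ·
  (0,3): δ = 41.94°  ✓
  (0,4): δ = 12.33°  ✓
  (0,5): δ = 46.37°  ·
  (0,6): δ = 130.87°  ·
  (1,2): δ = 156.33°  ·
  (1,3): δ = 65.85°  ·
  (1,4): δ = 11.58°  ✓
  (1,5): δ = 22.46°  ✓
  (1,6): δ = 106.96°  ·
  (2,3): δ = 89.52°  ·
  (2,4): δ = 35.25°  ✓
  (2,5): δ = 1.21°  ✓
  (2,6): δ = 83.29°  ·
  (3,4): δ = 125.73°  ·
  (3,5): δ = 91.69°  ·
  (3,6): δ = 7.19°  ✓
  (4,5): δ = 145.96°  ·
  (4,6): δ = 61.46°  ·
  (5,6): δ = 95.49°  ·
antipodal pairs: 7

count = 7; pairs: (0,3), (0,4), (1,4), (1,5), (2,4), (2,5), (3,6)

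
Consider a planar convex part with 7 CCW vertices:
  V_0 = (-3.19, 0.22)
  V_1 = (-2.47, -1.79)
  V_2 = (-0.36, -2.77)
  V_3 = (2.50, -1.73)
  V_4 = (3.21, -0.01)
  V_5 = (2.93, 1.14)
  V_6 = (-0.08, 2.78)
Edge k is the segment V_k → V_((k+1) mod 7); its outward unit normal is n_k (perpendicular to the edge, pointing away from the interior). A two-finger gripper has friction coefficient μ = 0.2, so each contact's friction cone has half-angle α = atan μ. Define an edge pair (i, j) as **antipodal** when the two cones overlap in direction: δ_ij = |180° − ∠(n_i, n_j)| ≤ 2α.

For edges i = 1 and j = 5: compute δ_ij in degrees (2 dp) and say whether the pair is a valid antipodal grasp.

α = atan 0.2 = 11.31°;  2α = 22.62°
edge 1: e_1 = (+2.11, -0.98);  n_1 = (-0.4212, -0.9070)
edge 5: e_5 = (-3.01, +1.64);  n_5 = (+0.4784, +0.8781)
∠(n_1, n_5) = 176.33°
δ = |180° − 176.33°| = 3.67°
3.67° ≤ 2α = 22.62°  →  valid

δ = 3.67°, valid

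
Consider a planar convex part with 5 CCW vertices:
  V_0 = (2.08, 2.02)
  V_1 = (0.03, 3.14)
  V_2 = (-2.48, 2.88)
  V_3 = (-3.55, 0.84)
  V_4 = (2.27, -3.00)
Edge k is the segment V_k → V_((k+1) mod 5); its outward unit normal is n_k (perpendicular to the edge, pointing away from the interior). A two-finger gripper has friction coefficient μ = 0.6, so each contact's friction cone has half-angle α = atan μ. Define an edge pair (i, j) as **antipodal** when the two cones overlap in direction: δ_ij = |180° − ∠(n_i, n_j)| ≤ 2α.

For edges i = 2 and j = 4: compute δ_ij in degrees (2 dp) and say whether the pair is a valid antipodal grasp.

α = atan 0.6 = 30.96°;  2α = 61.93°
edge 2: e_2 = (-1.07, -2.04);  n_2 = (-0.8856, +0.4645)
edge 4: e_4 = (-0.19, +5.02);  n_4 = (+0.9993, +0.0378)
∠(n_2, n_4) = 150.16°
δ = |180° − 150.16°| = 29.84°
29.84° ≤ 2α = 61.93°  →  valid

δ = 29.84°, valid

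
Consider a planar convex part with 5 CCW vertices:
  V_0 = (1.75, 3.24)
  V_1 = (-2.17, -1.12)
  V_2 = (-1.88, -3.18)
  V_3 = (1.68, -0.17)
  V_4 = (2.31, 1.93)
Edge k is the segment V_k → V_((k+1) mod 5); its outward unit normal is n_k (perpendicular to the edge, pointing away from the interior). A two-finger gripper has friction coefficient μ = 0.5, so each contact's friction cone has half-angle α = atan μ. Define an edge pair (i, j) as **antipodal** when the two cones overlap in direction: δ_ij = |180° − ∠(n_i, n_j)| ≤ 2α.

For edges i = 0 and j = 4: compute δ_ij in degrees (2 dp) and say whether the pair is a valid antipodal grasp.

α = atan 0.5 = 26.57°;  2α = 53.13°
edge 0: e_0 = (-3.92, -4.36);  n_0 = (-0.7436, +0.6686)
edge 4: e_4 = (-0.56, +1.31);  n_4 = (+0.9195, +0.3931)
∠(n_0, n_4) = 114.90°
δ = |180° − 114.90°| = 65.10°
65.10° > 2α = 53.13°  →  invalid

δ = 65.10°, invalid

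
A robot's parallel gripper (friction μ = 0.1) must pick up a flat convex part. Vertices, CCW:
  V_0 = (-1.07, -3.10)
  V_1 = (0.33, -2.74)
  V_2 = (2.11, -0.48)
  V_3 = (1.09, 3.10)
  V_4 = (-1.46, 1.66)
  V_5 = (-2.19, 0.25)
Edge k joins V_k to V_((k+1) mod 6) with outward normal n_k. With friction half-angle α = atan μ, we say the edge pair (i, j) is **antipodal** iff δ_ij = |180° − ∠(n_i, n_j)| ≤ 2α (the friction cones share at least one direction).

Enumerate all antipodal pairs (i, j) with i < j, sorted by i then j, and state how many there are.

α = atan 0.1 = 5.71°;  2α = 11.42°
n_0 = (+0.2490, -0.9685)
n_1 = (+0.7856, -0.6187)
n_2 = (+0.9617, +0.2740)
n_3 = (-0.4917, +0.8708)
n_4 = (-0.8880, +0.4598)
n_5 = (-0.9484, -0.3171)
  (0,1): δ = 142.65°  ·
  (0,2): δ = 88.52°  ·
  (0,3): δ = 15.03°  ·
  (0,4): δ = 48.21°  ·
  (0,5): δ = 94.07°  ·
  (1,2): δ = 125.87°  ·
  (1,3): δ = 22.32°  ·
  (1,4): δ = 10.85°  ✓
  (1,5): δ = 56.71°  ·
  (2,3): δ = 76.45°  ·
  (2,4): δ = 43.28°  ·
  (2,5): δ = 2.58°  ✓
  (3,4): δ = 146.83°  ·
  (3,5): δ = 100.97°  ·
  (4,5): δ = 134.14°  ·
antipodal pairs: 2

count = 2; pairs: (1,4), (2,5)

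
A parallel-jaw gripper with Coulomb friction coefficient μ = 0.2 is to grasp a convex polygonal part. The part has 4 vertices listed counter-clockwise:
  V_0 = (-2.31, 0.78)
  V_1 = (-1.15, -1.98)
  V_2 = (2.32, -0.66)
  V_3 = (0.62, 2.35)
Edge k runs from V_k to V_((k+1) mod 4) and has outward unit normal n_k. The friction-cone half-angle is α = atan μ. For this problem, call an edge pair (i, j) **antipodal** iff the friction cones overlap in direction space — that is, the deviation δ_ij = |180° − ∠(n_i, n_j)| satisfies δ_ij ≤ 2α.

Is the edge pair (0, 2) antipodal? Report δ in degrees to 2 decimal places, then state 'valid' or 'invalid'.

δ = 6.66°, valid

α = atan 0.2 = 11.31°;  2α = 22.62°
edge 0: e_0 = (+1.16, -2.76);  n_0 = (-0.9219, -0.3875)
edge 2: e_2 = (-1.70, +3.01);  n_2 = (+0.8707, +0.4918)
∠(n_0, n_2) = 173.34°
δ = |180° − 173.34°| = 6.66°
6.66° ≤ 2α = 22.62°  →  valid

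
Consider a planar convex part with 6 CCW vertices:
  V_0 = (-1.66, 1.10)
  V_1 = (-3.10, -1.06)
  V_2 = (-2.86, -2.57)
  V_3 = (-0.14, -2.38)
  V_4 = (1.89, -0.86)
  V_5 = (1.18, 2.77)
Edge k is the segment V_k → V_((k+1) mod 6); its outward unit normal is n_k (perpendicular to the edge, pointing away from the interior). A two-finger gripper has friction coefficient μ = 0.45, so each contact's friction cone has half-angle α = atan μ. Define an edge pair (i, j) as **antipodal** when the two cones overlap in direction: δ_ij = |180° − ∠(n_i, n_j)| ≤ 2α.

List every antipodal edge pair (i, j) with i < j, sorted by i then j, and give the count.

count = 5; pairs: (0,3), (0,4), (1,4), (2,5), (3,5)

α = atan 0.45 = 24.23°;  2α = 48.46°
n_0 = (-0.8321, +0.5547)
n_1 = (-0.9876, -0.1570)
n_2 = (+0.0697, -0.9976)
n_3 = (+0.5994, -0.8005)
n_4 = (+0.9814, +0.1920)
n_5 = (-0.5069, +0.8620)
  (0,1): δ = 137.28°  ·
  (0,2): δ = 52.31°  ·
  (0,3): δ = 19.49°  ✓
  (0,4): δ = 44.76°  ✓
  (0,5): δ = 154.15°  ·
  (1,2): δ = 95.04°  ·
  (1,3): δ = 62.21°  ·
  (1,4): δ = 2.04°  ✓
  (1,5): δ = 111.43°  ·
  (2,3): δ = 147.17°  ·
  (2,4): δ = 82.93°  ·
  (2,5): δ = 26.46°  ✓
  (3,4): δ = 115.76°  ·
  (3,5): δ = 6.37°  ✓
  (4,5): δ = 70.61°  ·
antipodal pairs: 5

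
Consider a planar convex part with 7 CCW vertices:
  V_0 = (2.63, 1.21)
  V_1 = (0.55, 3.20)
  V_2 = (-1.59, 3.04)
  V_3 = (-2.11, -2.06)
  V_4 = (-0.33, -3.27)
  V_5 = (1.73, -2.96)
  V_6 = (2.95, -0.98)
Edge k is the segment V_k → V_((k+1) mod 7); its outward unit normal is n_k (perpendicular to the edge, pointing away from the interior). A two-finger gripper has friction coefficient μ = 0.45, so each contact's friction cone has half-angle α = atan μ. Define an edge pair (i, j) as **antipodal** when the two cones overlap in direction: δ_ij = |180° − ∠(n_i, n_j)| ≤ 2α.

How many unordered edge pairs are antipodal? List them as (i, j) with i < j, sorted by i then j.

count = 6; pairs: (0,3), (1,3), (1,4), (2,5), (2,6), (3,6)

α = atan 0.45 = 24.23°;  2α = 48.46°
n_0 = (+0.6913, +0.7226)
n_1 = (-0.0746, +0.9972)
n_2 = (-0.9948, +0.1014)
n_3 = (-0.5622, -0.8270)
n_4 = (+0.1488, -0.9889)
n_5 = (+0.8514, -0.5246)
n_6 = (+0.9895, +0.1446)
  (0,1): δ = 131.99°  ·
  (0,2): δ = 52.09°  ·
  (0,3): δ = 9.53°  ✓
  (0,4): δ = 52.29°  ·
  (0,5): δ = 102.09°  ·
  (0,6): δ = 142.05°  ·
  (1,2): δ = 100.10°  ·
  (1,3): δ = 38.48°  ✓
  (1,4): δ = 4.28°  ✓
  (1,5): δ = 54.08°  ·
  (1,6): δ = 94.04°  ·
  (2,3): δ = 118.39°  ·
  (2,4): δ = 75.62°  ·
  (2,5): δ = 25.82°  ✓
  (2,6): δ = 14.13°  ✓
  (3,4): δ = 137.24°  ·
  (3,5): δ = 87.43°  ·
  (3,6): δ = 47.48°  ✓
  (4,5): δ = 130.20°  ·
  (4,6): δ = 90.24°  ·
  (5,6): δ = 140.05°  ·
antipodal pairs: 6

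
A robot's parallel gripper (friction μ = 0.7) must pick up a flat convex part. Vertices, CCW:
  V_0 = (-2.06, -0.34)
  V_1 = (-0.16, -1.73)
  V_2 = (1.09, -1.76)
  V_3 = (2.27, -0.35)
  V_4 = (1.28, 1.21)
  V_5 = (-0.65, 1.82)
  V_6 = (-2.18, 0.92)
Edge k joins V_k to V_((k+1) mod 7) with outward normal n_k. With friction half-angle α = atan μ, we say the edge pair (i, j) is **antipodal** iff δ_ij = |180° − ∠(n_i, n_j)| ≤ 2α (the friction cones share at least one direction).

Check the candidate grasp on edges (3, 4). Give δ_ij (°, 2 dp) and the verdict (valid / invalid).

α = atan 0.7 = 34.99°;  2α = 69.98°
edge 3: e_3 = (-0.99, +1.56);  n_3 = (+0.8443, +0.5358)
edge 4: e_4 = (-1.93, +0.61);  n_4 = (+0.3014, +0.9535)
∠(n_3, n_4) = 40.06°
δ = |180° − 40.06°| = 139.94°
139.94° > 2α = 69.98°  →  invalid

δ = 139.94°, invalid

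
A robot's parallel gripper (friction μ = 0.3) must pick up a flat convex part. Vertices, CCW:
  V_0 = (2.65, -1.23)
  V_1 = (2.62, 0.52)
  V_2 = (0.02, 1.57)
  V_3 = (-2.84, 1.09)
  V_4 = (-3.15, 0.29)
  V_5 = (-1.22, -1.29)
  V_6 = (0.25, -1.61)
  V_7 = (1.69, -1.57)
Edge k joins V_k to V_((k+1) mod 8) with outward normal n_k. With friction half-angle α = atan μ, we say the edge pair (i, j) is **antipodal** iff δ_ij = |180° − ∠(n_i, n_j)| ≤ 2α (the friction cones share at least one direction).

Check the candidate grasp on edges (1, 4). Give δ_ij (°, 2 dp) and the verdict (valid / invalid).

α = atan 0.3 = 16.70°;  2α = 33.40°
edge 1: e_1 = (-2.60, +1.05);  n_1 = (+0.3745, +0.9272)
edge 4: e_4 = (+1.93, -1.58);  n_4 = (-0.6335, -0.7738)
∠(n_1, n_4) = 162.69°
δ = |180° − 162.69°| = 17.31°
17.31° ≤ 2α = 33.40°  →  valid

δ = 17.31°, valid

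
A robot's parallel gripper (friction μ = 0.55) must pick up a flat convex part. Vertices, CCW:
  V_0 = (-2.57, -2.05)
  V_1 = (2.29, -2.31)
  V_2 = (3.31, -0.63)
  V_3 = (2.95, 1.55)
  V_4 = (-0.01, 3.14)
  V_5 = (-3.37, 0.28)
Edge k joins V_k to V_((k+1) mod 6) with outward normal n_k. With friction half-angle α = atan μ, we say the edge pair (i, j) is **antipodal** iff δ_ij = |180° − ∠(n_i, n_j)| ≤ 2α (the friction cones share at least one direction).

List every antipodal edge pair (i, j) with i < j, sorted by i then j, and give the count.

count = 6; pairs: (0,3), (0,4), (1,4), (1,5), (2,5), (3,5)

α = atan 0.55 = 28.81°;  2α = 57.62°
n_0 = (-0.0534, -0.9986)
n_1 = (+0.8548, -0.5190)
n_2 = (+0.9866, +0.1629)
n_3 = (+0.4732, +0.8809)
n_4 = (-0.6482, +0.7615)
n_5 = (-0.9458, -0.3247)
  (0,1): δ = 118.20°  ·
  (0,2): δ = 77.56°  ·
  (0,3): δ = 25.18°  ✓
  (0,4): δ = 43.47°  ✓
  (0,5): δ = 112.01°  ·
  (1,2): δ = 139.36°  ·
  (1,3): δ = 86.98°  ·
  (1,4): δ = 18.33°  ✓
  (1,5): δ = 50.21°  ✓
  (2,3): δ = 127.62°  ·
  (2,4): δ = 58.97°  ·
  (2,5): δ = 9.57°  ✓
  (3,4): δ = 111.35°  ·
  (3,5): δ = 42.81°  ✓
  (4,5): δ = 111.45°  ·
antipodal pairs: 6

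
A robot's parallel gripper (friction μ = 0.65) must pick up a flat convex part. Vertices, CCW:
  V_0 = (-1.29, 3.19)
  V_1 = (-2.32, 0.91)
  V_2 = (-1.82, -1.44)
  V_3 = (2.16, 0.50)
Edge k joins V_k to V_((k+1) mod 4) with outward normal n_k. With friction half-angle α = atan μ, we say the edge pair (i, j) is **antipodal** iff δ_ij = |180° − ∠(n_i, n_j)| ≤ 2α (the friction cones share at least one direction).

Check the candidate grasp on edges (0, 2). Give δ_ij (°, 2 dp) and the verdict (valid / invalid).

α = atan 0.65 = 33.02°;  2α = 66.05°
edge 0: e_0 = (-1.03, -2.28);  n_0 = (-0.9113, +0.4117)
edge 2: e_2 = (+3.98, +1.94);  n_2 = (+0.4382, -0.8989)
∠(n_0, n_2) = 140.30°
δ = |180° − 140.30°| = 39.70°
39.70° ≤ 2α = 66.05°  →  valid

δ = 39.70°, valid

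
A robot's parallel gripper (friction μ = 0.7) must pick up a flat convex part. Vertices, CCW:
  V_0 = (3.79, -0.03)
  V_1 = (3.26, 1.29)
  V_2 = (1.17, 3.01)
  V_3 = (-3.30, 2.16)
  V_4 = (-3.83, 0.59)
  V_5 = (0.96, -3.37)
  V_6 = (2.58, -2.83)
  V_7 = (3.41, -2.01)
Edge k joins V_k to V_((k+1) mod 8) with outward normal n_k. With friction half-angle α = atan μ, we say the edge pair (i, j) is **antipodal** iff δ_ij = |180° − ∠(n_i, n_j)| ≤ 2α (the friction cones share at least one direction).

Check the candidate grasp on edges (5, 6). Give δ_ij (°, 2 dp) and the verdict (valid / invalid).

α = atan 0.7 = 34.99°;  2α = 69.98°
edge 5: e_5 = (+1.62, +0.54);  n_5 = (+0.3162, -0.9487)
edge 6: e_6 = (+0.83, +0.82);  n_6 = (+0.7028, -0.7114)
∠(n_5, n_6) = 26.22°
δ = |180° − 26.22°| = 153.78°
153.78° > 2α = 69.98°  →  invalid

δ = 153.78°, invalid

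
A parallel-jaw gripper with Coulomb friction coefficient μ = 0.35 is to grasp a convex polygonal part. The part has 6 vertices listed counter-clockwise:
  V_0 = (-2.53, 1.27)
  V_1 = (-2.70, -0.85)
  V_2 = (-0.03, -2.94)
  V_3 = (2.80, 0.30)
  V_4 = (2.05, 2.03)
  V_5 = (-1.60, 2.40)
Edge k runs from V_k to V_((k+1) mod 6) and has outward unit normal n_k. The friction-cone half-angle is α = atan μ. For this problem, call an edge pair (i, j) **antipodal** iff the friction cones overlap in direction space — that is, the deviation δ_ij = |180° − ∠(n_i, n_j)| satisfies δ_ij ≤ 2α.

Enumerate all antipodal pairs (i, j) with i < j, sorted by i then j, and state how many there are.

α = atan 0.35 = 19.29°;  2α = 38.58°
n_0 = (-0.9968, +0.0799)
n_1 = (-0.6164, -0.7874)
n_2 = (+0.7532, -0.6578)
n_3 = (+0.9175, +0.3978)
n_4 = (+0.1009, +0.9949)
n_5 = (-0.7721, +0.6355)
  (0,1): δ = 123.47°  ·
  (0,2): δ = 36.55°  ✓
  (0,3): δ = 28.02°  ✓
  (0,4): δ = 88.80°  ·
  (0,5): δ = 145.13°  ·
  (1,2): δ = 93.08°  ·
  (1,3): δ = 28.51°  ✓
  (1,4): δ = 32.26°  ✓
  (1,5): δ = 88.60°  ·
  (2,3): δ = 115.43°  ·
  (2,4): δ = 54.65°  ·
  (2,5): δ = 1.68°  ✓
  (3,4): δ = 119.23°  ·
  (3,5): δ = 62.89°  ·
  (4,5): δ = 123.67°  ·
antipodal pairs: 5

count = 5; pairs: (0,2), (0,3), (1,3), (1,4), (2,5)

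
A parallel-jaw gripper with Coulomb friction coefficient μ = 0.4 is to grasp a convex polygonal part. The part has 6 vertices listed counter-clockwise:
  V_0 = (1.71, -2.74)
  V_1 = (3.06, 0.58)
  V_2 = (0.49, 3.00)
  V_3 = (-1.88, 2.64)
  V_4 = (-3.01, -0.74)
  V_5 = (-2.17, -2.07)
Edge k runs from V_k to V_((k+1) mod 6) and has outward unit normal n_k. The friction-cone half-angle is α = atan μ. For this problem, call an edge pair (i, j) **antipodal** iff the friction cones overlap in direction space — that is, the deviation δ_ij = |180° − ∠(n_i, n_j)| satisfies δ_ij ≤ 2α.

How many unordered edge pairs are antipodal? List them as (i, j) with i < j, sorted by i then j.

count = 4; pairs: (0,3), (1,4), (1,5), (2,5)

α = atan 0.4 = 21.80°;  2α = 43.60°
n_0 = (+0.9263, -0.3767)
n_1 = (+0.6855, +0.7280)
n_2 = (-0.1502, +0.9887)
n_3 = (-0.9484, +0.3171)
n_4 = (-0.8455, -0.5340)
n_5 = (-0.1702, -0.9854)
  (0,1): δ = 111.15°  ·
  (0,2): δ = 59.23°  ·
  (0,3): δ = 3.64°  ✓
  (0,4): δ = 54.40°  ·
  (0,5): δ = 102.33°  ·
  (1,2): δ = 128.08°  ·
  (1,3): δ = 65.21°  ·
  (1,4): δ = 14.45°  ✓
  (1,5): δ = 33.48°  ✓
  (2,3): δ = 117.12°  ·
  (2,4): δ = 66.36°  ·
  (2,5): δ = 18.43°  ✓
  (3,4): δ = 129.24°  ·
  (3,5): δ = 81.31°  ·
  (4,5): δ = 132.07°  ·
antipodal pairs: 4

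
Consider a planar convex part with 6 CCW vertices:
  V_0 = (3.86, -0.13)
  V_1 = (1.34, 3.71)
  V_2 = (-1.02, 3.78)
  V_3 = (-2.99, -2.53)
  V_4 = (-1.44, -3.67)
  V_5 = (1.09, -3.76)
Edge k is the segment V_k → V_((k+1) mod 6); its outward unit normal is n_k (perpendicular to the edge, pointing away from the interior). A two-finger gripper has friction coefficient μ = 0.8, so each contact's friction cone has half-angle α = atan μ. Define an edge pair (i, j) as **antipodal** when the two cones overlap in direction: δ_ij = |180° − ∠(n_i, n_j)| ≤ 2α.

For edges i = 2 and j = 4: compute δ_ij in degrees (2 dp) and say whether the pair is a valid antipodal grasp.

δ = 74.70°, valid

α = atan 0.8 = 38.66°;  2α = 77.32°
edge 2: e_2 = (-1.97, -6.31);  n_2 = (-0.9546, +0.2980)
edge 4: e_4 = (+2.53, -0.09);  n_4 = (-0.0356, -0.9994)
∠(n_2, n_4) = 105.30°
δ = |180° − 105.30°| = 74.70°
74.70° ≤ 2α = 77.32°  →  valid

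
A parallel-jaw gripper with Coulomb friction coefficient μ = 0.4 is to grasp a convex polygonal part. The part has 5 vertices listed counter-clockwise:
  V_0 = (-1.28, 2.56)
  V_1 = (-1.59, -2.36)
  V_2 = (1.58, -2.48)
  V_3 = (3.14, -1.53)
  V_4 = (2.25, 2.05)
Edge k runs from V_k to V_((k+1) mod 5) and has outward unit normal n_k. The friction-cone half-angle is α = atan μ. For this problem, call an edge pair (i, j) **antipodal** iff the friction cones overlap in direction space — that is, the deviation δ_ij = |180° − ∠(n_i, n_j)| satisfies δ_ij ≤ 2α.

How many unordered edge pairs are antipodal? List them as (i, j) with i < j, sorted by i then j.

count = 3; pairs: (0,3), (1,4), (2,4)

α = atan 0.4 = 21.80°;  2α = 43.60°
n_0 = (-0.9980, +0.0629)
n_1 = (-0.0378, -0.9993)
n_2 = (+0.5201, -0.8541)
n_3 = (+0.9705, +0.2413)
n_4 = (+0.1430, +0.9897)
  (0,1): δ = 88.56°  ·
  (0,2): δ = 55.05°  ·
  (0,3): δ = 17.57°  ✓
  (0,4): δ = 85.38°  ·
  (1,2): δ = 146.49°  ·
  (1,3): δ = 73.87°  ·
  (1,4): δ = 6.05°  ✓
  (2,3): δ = 107.38°  ·
  (2,4): δ = 39.56°  ✓
  (3,4): δ = 112.18°  ·
antipodal pairs: 3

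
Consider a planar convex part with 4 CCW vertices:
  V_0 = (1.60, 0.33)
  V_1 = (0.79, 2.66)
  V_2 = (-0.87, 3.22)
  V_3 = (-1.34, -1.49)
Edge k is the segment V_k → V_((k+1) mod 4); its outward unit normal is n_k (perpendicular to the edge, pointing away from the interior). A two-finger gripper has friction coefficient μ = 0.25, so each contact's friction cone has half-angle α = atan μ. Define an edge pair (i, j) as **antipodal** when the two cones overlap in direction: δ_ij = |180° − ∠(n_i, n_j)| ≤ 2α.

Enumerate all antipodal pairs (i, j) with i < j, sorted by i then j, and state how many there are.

α = atan 0.25 = 14.04°;  2α = 28.07°
n_0 = (+0.9446, +0.3284)
n_1 = (+0.3197, +0.9475)
n_2 = (-0.9951, +0.0993)
n_3 = (+0.5264, -0.8503)
  (0,1): δ = 127.81°  ·
  (0,2): δ = 24.87°  ✓
  (0,3): δ = 102.59°  ·
  (1,2): δ = 77.06°  ·
  (1,3): δ = 50.40°  ·
  (2,3): δ = 52.54°  ·
antipodal pairs: 1

count = 1; pairs: (0,2)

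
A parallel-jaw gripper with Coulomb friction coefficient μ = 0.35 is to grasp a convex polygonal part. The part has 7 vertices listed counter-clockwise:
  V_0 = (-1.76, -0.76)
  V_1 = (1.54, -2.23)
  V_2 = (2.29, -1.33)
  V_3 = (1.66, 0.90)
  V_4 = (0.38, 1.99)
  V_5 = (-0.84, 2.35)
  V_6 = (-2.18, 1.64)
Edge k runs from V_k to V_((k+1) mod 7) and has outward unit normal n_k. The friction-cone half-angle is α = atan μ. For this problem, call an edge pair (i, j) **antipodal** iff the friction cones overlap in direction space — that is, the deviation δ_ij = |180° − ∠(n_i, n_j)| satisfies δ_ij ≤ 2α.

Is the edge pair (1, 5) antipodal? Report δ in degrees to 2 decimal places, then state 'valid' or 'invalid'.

δ = 22.28°, valid

α = atan 0.35 = 19.29°;  2α = 38.58°
edge 1: e_1 = (+0.75, +0.90);  n_1 = (+0.7682, -0.6402)
edge 5: e_5 = (-1.34, -0.71);  n_5 = (-0.4682, +0.8836)
∠(n_1, n_5) = 157.72°
δ = |180° − 157.72°| = 22.28°
22.28° ≤ 2α = 38.58°  →  valid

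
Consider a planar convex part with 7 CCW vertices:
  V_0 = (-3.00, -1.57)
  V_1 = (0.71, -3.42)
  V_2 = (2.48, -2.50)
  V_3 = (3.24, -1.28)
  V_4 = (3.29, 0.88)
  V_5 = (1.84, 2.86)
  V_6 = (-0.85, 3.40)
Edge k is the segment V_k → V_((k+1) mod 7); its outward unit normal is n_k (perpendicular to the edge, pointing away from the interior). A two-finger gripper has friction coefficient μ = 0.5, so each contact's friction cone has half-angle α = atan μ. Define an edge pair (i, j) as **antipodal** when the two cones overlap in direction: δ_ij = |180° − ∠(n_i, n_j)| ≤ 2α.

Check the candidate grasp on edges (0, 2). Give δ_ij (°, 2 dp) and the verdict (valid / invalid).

α = atan 0.5 = 26.57°;  2α = 53.13°
edge 0: e_0 = (+3.71, -1.85);  n_0 = (-0.4462, -0.8949)
edge 2: e_2 = (+0.76, +1.22);  n_2 = (+0.8488, -0.5287)
∠(n_0, n_2) = 84.58°
δ = |180° − 84.58°| = 95.42°
95.42° > 2α = 53.13°  →  invalid

δ = 95.42°, invalid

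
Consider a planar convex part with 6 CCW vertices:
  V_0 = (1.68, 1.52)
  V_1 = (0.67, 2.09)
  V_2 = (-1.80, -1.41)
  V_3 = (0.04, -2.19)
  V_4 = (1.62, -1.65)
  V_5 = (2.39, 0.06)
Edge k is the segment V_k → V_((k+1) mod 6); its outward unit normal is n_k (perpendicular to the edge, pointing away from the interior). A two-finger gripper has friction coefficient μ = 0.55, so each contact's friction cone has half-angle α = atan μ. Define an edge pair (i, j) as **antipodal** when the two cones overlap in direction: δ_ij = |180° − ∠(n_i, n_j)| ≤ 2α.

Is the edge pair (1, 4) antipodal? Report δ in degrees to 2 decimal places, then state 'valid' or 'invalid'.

α = atan 0.55 = 28.81°;  2α = 57.62°
edge 1: e_1 = (-2.47, -3.50);  n_1 = (-0.8170, +0.5766)
edge 4: e_4 = (+0.77, +1.71);  n_4 = (+0.9118, -0.4106)
∠(n_1, n_4) = 169.03°
δ = |180° − 169.03°| = 10.97°
10.97° ≤ 2α = 57.62°  →  valid

δ = 10.97°, valid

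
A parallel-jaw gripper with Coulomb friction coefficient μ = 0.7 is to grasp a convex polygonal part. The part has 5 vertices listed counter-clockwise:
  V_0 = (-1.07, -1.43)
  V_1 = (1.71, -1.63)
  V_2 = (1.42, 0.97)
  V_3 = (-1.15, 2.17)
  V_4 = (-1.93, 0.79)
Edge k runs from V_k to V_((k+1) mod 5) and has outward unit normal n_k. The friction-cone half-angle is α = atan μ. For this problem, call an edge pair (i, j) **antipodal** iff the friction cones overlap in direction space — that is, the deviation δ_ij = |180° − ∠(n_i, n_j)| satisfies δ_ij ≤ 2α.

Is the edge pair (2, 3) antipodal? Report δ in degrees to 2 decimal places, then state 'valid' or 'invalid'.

δ = 94.45°, invalid

α = atan 0.7 = 34.99°;  2α = 69.98°
edge 2: e_2 = (-2.57, +1.20);  n_2 = (+0.4231, +0.9061)
edge 3: e_3 = (-0.78, -1.38);  n_3 = (-0.8706, +0.4921)
∠(n_2, n_3) = 85.55°
δ = |180° − 85.55°| = 94.45°
94.45° > 2α = 69.98°  →  invalid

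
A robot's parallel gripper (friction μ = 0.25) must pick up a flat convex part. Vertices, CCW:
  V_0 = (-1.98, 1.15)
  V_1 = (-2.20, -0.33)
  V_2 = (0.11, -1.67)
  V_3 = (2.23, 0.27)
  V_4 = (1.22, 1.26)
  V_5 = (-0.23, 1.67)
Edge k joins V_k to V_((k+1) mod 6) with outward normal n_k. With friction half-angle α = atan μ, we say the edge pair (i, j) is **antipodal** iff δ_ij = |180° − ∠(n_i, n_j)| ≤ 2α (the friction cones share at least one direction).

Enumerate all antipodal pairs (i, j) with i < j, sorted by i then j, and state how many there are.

α = atan 0.25 = 14.04°;  2α = 28.07°
n_0 = (-0.9891, +0.1470)
n_1 = (-0.5018, -0.8650)
n_2 = (+0.6751, -0.7377)
n_3 = (+0.7000, +0.7141)
n_4 = (+0.2721, +0.9623)
n_5 = (-0.2848, +0.9586)
  (0,1): δ = 111.66°  ·
  (0,2): δ = 39.08°  ·
  (0,3): δ = 54.03°  ·
  (0,4): δ = 82.67°  ·
  (0,5): δ = 115.00°  ·
  (1,2): δ = 107.42°  ·
  (1,3): δ = 14.31°  ✓
  (1,4): δ = 14.33°  ✓
  (1,5): δ = 46.67°  ·
  (2,3): δ = 86.89°  ·
  (2,4): δ = 58.25°  ·
  (2,5): δ = 25.91°  ✓
  (3,4): δ = 151.36°  ·
  (3,5): δ = 119.02°  ·
  (4,5): δ = 147.66°  ·
antipodal pairs: 3

count = 3; pairs: (1,3), (1,4), (2,5)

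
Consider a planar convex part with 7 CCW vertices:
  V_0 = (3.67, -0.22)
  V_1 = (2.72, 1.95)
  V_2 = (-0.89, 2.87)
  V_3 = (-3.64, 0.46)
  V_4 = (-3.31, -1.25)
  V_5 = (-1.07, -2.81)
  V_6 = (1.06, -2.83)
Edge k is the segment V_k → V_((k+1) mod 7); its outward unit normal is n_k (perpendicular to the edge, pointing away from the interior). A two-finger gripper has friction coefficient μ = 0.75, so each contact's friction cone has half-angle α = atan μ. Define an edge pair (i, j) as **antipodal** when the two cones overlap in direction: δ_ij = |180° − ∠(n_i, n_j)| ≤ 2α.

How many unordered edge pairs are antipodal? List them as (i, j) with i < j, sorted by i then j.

count = 11; pairs: (0,2), (0,3), (0,4), (0,5), (1,3), (1,4), (1,5), (1,6), (2,5), (2,6), (3,6)

α = atan 0.75 = 36.87°;  2α = 73.74°
n_0 = (+0.9161, +0.4010)
n_1 = (+0.2470, +0.9690)
n_2 = (-0.6591, +0.7521)
n_3 = (-0.9819, -0.1895)
n_4 = (-0.5715, -0.8206)
n_5 = (-0.0094, -1.0000)
n_6 = (+0.7071, -0.7071)
  (0,1): δ = 127.94°  ·
  (0,2): δ = 72.41°  ✓
  (0,3): δ = 12.72°  ✓
  (0,4): δ = 31.50°  ✓
  (0,5): δ = 65.82°  ✓
  (0,6): δ = 111.36°  ·
  (1,2): δ = 124.47°  ·
  (1,3): δ = 64.78°  ✓
  (1,4): δ = 20.56°  ✓
  (1,5): δ = 13.76°  ✓
  (1,6): δ = 59.30°  ✓
  (2,3): δ = 120.31°  ·
  (2,4): δ = 76.08°  ·
  (2,5): δ = 41.77°  ✓
  (2,6): δ = 3.77°  ✓
  (3,4): δ = 135.78°  ·
  (3,5): δ = 101.46°  ·
  (3,6): δ = 55.92°  ✓
  (4,5): δ = 145.68°  ·
  (4,6): δ = 100.15°  ·
  (5,6): δ = 134.46°  ·
antipodal pairs: 11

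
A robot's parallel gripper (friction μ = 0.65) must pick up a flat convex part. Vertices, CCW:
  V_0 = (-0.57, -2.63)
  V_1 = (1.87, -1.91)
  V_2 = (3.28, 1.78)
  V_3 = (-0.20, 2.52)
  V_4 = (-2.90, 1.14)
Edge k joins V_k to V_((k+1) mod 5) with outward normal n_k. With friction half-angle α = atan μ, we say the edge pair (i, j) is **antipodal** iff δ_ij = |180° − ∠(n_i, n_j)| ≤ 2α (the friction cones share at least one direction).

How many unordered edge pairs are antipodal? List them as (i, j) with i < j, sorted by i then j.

α = atan 0.65 = 33.02°;  2α = 66.05°
n_0 = (+0.2830, -0.9591)
n_1 = (+0.9341, -0.3569)
n_2 = (+0.2080, +0.9781)
n_3 = (-0.4551, +0.8904)
n_4 = (-0.8506, -0.5257)
  (0,1): δ = 127.35°  ·
  (0,2): δ = 28.45°  ✓
  (0,3): δ = 10.63°  ✓
  (0,4): δ = 105.28°  ·
  (1,2): δ = 81.09°  ·
  (1,3): δ = 42.02°  ✓
  (1,4): δ = 52.63°  ✓
  (2,3): δ = 140.92°  ·
  (2,4): δ = 46.28°  ✓
  (3,4): δ = 85.35°  ·
antipodal pairs: 5

count = 5; pairs: (0,2), (0,3), (1,3), (1,4), (2,4)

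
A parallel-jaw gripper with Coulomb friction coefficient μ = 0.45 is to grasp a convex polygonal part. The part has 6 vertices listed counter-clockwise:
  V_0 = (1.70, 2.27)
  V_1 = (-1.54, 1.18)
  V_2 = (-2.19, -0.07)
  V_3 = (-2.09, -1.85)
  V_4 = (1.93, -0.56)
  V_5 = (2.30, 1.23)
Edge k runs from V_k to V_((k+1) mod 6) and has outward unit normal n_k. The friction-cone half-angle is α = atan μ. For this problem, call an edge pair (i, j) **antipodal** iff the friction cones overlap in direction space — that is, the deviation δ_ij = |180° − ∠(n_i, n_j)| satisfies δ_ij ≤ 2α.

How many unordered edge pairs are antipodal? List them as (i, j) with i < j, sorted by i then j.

count = 5; pairs: (0,3), (1,3), (1,4), (2,4), (2,5)

α = atan 0.45 = 24.23°;  2α = 48.46°
n_0 = (-0.3189, +0.9478)
n_1 = (-0.8872, +0.4614)
n_2 = (-0.9984, -0.0561)
n_3 = (+0.3055, -0.9522)
n_4 = (+0.9793, -0.2024)
n_5 = (+0.8662, +0.4997)
  (0,1): δ = 136.07°  ·
  (0,2): δ = 105.38°  ·
  (0,3): δ = 0.80°  ✓
  (0,4): δ = 59.73°  ·
  (0,5): δ = 101.39°  ·
  (1,2): δ = 149.31°  ·
  (1,3): δ = 44.73°  ✓
  (1,4): δ = 15.80°  ✓
  (1,5): δ = 57.46°  ·
  (2,3): δ = 75.42°  ·
  (2,4): δ = 14.89°  ✓
  (2,5): δ = 26.77°  ✓
  (3,4): δ = 119.47°  ·
  (3,5): δ = 77.81°  ·
  (4,5): δ = 138.34°  ·
antipodal pairs: 5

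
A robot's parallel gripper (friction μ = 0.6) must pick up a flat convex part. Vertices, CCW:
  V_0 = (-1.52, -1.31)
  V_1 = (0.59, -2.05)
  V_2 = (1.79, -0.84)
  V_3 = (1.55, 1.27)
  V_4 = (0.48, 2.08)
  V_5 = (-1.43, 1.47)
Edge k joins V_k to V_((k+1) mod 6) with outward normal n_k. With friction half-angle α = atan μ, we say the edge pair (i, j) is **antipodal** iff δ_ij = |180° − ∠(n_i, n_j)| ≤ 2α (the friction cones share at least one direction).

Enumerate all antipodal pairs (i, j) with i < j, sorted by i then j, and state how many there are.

α = atan 0.6 = 30.96°;  2α = 61.93°
n_0 = (-0.3309, -0.9436)
n_1 = (+0.7100, -0.7042)
n_2 = (+0.9936, +0.1130)
n_3 = (+0.6036, +0.7973)
n_4 = (-0.3042, +0.9526)
n_5 = (-0.9995, +0.0324)
  (0,1): δ = 115.44°  ·
  (0,2): δ = 64.18°  ·
  (0,3): δ = 17.80°  ✓
  (0,4): δ = 37.04°  ✓
  (0,5): δ = 107.47°  ·
  (1,2): δ = 128.75°  ·
  (1,3): δ = 82.36°  ·
  (1,4): δ = 27.53°  ✓
  (1,5): δ = 42.91°  ✓
  (2,3): δ = 133.62°  ·
  (2,4): δ = 78.78°  ·
  (2,5): δ = 8.34°  ✓
  (3,4): δ = 125.16°  ·
  (3,5): δ = 54.73°  ✓
  (4,5): δ = 109.57°  ·
antipodal pairs: 6

count = 6; pairs: (0,3), (0,4), (1,4), (1,5), (2,5), (3,5)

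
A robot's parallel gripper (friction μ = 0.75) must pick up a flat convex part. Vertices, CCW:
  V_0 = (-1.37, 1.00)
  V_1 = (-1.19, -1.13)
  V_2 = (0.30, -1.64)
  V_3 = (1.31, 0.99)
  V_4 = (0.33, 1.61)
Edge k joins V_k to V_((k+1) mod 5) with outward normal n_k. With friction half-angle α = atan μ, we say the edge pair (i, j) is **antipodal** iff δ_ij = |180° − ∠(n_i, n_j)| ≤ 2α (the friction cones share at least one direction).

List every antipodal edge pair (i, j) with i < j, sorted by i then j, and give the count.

count = 5; pairs: (0,2), (0,3), (1,3), (1,4), (2,4)

α = atan 0.75 = 36.87°;  2α = 73.74°
n_0 = (-0.9964, -0.0842)
n_1 = (-0.3238, -0.9461)
n_2 = (+0.9335, -0.3585)
n_3 = (+0.5346, +0.8451)
n_4 = (-0.3377, +0.9412)
  (0,1): δ = 113.73°  ·
  (0,2): δ = 25.84°  ✓
  (0,3): δ = 52.85°  ✓
  (0,4): δ = 104.91°  ·
  (1,2): δ = 92.11°  ·
  (1,3): δ = 13.42°  ✓
  (1,4): δ = 38.63°  ✓
  (2,3): δ = 101.31°  ·
  (2,4): δ = 49.25°  ✓
  (3,4): δ = 127.94°  ·
antipodal pairs: 5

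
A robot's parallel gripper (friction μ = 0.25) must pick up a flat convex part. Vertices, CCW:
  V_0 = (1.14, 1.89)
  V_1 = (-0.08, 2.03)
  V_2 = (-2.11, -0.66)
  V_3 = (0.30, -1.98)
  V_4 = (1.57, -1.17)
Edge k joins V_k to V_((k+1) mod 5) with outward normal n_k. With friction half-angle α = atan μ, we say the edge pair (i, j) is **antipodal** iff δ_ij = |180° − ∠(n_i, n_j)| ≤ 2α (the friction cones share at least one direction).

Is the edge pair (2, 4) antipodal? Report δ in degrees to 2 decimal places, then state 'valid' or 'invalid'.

α = atan 0.25 = 14.04°;  2α = 28.07°
edge 2: e_2 = (+2.41, -1.32);  n_2 = (-0.4804, -0.8771)
edge 4: e_4 = (-0.43, +3.06);  n_4 = (+0.9903, +0.1392)
∠(n_2, n_4) = 126.71°
δ = |180° − 126.71°| = 53.29°
53.29° > 2α = 28.07°  →  invalid

δ = 53.29°, invalid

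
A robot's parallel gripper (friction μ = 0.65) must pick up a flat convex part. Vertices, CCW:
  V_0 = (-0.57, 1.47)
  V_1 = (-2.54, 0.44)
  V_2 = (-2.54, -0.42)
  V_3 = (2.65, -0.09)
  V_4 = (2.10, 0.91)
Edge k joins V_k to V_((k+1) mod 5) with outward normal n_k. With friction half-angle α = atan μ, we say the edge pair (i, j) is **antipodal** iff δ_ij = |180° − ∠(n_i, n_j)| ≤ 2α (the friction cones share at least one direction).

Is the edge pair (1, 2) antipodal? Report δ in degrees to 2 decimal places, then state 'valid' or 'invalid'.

α = atan 0.65 = 33.02°;  2α = 66.05°
edge 1: e_1 = (+0.00, -0.86);  n_1 = (-1.0000, -0.0000)
edge 2: e_2 = (+5.19, +0.33);  n_2 = (+0.0635, -0.9980)
∠(n_1, n_2) = 93.64°
δ = |180° − 93.64°| = 86.36°
86.36° > 2α = 66.05°  →  invalid

δ = 86.36°, invalid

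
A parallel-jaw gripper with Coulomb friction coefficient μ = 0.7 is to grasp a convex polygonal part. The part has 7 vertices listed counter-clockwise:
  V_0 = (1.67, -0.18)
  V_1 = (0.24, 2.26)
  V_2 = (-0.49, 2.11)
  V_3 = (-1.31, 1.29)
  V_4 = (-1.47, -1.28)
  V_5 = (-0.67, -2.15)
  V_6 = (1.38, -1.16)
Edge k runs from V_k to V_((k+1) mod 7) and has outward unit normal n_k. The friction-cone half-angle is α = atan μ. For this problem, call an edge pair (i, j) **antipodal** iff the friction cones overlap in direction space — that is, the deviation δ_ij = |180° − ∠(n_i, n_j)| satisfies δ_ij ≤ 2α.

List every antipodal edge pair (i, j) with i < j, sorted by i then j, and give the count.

count = 10; pairs: (0,3), (0,4), (1,4), (1,5), (1,6), (2,5), (2,6), (3,5), (3,6), (4,6)

α = atan 0.7 = 34.99°;  2α = 69.98°
n_0 = (+0.8628, +0.5056)
n_1 = (-0.2013, +0.9795)
n_2 = (-0.7071, +0.7071)
n_3 = (-0.9981, +0.0621)
n_4 = (-0.7361, -0.6769)
n_5 = (+0.4349, -0.9005)
n_6 = (+0.9589, -0.2838)
  (0,1): δ = 108.76°  ·
  (0,2): δ = 75.37°  ·
  (0,3): δ = 33.94°  ✓
  (0,4): δ = 12.23°  ✓
  (0,5): δ = 85.40°  ·
  (0,6): δ = 133.14°  ·
  (1,2): δ = 146.61°  ·
  (1,3): δ = 105.17°  ·
  (1,4): δ = 59.01°  ✓
  (1,5): δ = 14.17°  ✓
  (1,6): δ = 61.90°  ✓
  (2,3): δ = 138.56°  ·
  (2,4): δ = 92.40°  ·
  (2,5): δ = 19.22°  ✓
  (2,6): δ = 28.52°  ✓
  (3,4): δ = 133.84°  ·
  (3,5): δ = 60.66°  ✓
  (3,6): δ = 12.92°  ✓
  (4,5): δ = 106.82°  ·
  (4,6): δ = 59.08°  ✓
  (5,6): δ = 132.26°  ·
antipodal pairs: 10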